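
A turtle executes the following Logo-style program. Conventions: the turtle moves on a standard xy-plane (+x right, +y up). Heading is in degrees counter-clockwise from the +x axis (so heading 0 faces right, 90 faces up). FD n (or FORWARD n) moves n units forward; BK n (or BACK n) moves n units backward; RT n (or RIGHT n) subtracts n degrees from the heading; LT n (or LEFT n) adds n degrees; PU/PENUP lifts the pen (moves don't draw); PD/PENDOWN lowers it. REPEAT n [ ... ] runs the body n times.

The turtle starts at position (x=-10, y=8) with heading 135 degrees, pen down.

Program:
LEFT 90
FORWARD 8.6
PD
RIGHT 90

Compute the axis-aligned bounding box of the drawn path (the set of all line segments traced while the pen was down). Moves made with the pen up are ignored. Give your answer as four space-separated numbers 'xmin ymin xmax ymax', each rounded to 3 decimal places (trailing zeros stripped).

Executing turtle program step by step:
Start: pos=(-10,8), heading=135, pen down
LT 90: heading 135 -> 225
FD 8.6: (-10,8) -> (-16.081,1.919) [heading=225, draw]
PD: pen down
RT 90: heading 225 -> 135
Final: pos=(-16.081,1.919), heading=135, 1 segment(s) drawn

Segment endpoints: x in {-16.081, -10}, y in {1.919, 8}
xmin=-16.081, ymin=1.919, xmax=-10, ymax=8

Answer: -16.081 1.919 -10 8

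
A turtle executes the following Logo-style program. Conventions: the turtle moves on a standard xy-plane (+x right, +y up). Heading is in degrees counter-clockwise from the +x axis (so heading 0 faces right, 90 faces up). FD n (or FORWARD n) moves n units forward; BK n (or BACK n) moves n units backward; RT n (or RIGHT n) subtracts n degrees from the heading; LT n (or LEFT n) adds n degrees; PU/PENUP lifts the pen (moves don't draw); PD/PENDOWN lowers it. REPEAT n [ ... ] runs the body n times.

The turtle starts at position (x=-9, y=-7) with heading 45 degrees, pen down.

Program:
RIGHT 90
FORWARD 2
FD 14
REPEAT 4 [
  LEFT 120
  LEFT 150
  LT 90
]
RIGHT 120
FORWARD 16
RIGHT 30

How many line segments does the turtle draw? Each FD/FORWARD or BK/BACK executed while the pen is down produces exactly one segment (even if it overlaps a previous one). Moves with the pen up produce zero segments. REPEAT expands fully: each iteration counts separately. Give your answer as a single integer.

Answer: 3

Derivation:
Executing turtle program step by step:
Start: pos=(-9,-7), heading=45, pen down
RT 90: heading 45 -> 315
FD 2: (-9,-7) -> (-7.586,-8.414) [heading=315, draw]
FD 14: (-7.586,-8.414) -> (2.314,-18.314) [heading=315, draw]
REPEAT 4 [
  -- iteration 1/4 --
  LT 120: heading 315 -> 75
  LT 150: heading 75 -> 225
  LT 90: heading 225 -> 315
  -- iteration 2/4 --
  LT 120: heading 315 -> 75
  LT 150: heading 75 -> 225
  LT 90: heading 225 -> 315
  -- iteration 3/4 --
  LT 120: heading 315 -> 75
  LT 150: heading 75 -> 225
  LT 90: heading 225 -> 315
  -- iteration 4/4 --
  LT 120: heading 315 -> 75
  LT 150: heading 75 -> 225
  LT 90: heading 225 -> 315
]
RT 120: heading 315 -> 195
FD 16: (2.314,-18.314) -> (-13.141,-22.455) [heading=195, draw]
RT 30: heading 195 -> 165
Final: pos=(-13.141,-22.455), heading=165, 3 segment(s) drawn
Segments drawn: 3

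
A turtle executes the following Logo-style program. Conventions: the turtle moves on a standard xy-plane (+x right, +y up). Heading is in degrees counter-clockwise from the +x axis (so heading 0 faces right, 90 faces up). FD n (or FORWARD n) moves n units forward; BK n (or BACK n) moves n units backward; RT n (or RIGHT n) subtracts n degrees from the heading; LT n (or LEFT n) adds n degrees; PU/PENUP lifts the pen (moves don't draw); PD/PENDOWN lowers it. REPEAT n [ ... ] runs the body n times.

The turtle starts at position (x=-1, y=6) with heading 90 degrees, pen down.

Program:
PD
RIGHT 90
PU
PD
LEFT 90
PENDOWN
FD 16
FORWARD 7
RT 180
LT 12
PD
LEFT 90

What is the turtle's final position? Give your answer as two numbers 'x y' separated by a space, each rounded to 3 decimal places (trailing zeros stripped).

Executing turtle program step by step:
Start: pos=(-1,6), heading=90, pen down
PD: pen down
RT 90: heading 90 -> 0
PU: pen up
PD: pen down
LT 90: heading 0 -> 90
PD: pen down
FD 16: (-1,6) -> (-1,22) [heading=90, draw]
FD 7: (-1,22) -> (-1,29) [heading=90, draw]
RT 180: heading 90 -> 270
LT 12: heading 270 -> 282
PD: pen down
LT 90: heading 282 -> 12
Final: pos=(-1,29), heading=12, 2 segment(s) drawn

Answer: -1 29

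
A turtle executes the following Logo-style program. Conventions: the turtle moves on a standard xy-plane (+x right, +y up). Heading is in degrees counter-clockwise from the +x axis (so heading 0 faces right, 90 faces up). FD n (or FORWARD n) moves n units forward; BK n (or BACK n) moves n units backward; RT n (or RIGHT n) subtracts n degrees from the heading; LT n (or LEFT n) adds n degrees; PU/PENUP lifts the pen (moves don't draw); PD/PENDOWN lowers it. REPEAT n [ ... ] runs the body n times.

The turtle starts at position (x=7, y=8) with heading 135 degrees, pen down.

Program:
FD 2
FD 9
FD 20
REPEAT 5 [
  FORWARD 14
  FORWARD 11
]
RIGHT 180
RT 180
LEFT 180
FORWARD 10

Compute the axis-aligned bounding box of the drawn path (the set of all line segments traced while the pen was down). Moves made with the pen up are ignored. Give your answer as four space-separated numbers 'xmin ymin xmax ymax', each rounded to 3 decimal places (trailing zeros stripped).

Answer: -103.309 8 7 118.309

Derivation:
Executing turtle program step by step:
Start: pos=(7,8), heading=135, pen down
FD 2: (7,8) -> (5.586,9.414) [heading=135, draw]
FD 9: (5.586,9.414) -> (-0.778,15.778) [heading=135, draw]
FD 20: (-0.778,15.778) -> (-14.92,29.92) [heading=135, draw]
REPEAT 5 [
  -- iteration 1/5 --
  FD 14: (-14.92,29.92) -> (-24.82,39.82) [heading=135, draw]
  FD 11: (-24.82,39.82) -> (-32.598,47.598) [heading=135, draw]
  -- iteration 2/5 --
  FD 14: (-32.598,47.598) -> (-42.497,57.497) [heading=135, draw]
  FD 11: (-42.497,57.497) -> (-50.276,65.276) [heading=135, draw]
  -- iteration 3/5 --
  FD 14: (-50.276,65.276) -> (-60.175,75.175) [heading=135, draw]
  FD 11: (-60.175,75.175) -> (-67.953,82.953) [heading=135, draw]
  -- iteration 4/5 --
  FD 14: (-67.953,82.953) -> (-77.853,92.853) [heading=135, draw]
  FD 11: (-77.853,92.853) -> (-85.631,100.631) [heading=135, draw]
  -- iteration 5/5 --
  FD 14: (-85.631,100.631) -> (-95.53,110.53) [heading=135, draw]
  FD 11: (-95.53,110.53) -> (-103.309,118.309) [heading=135, draw]
]
RT 180: heading 135 -> 315
RT 180: heading 315 -> 135
LT 180: heading 135 -> 315
FD 10: (-103.309,118.309) -> (-96.238,111.238) [heading=315, draw]
Final: pos=(-96.238,111.238), heading=315, 14 segment(s) drawn

Segment endpoints: x in {-103.309, -96.238, -95.53, -85.631, -77.853, -67.953, -60.175, -50.276, -42.497, -32.598, -24.82, -14.92, -0.778, 5.586, 7}, y in {8, 9.414, 15.778, 29.92, 39.82, 47.598, 57.497, 65.276, 75.175, 82.953, 92.853, 100.631, 110.53, 111.238, 118.309}
xmin=-103.309, ymin=8, xmax=7, ymax=118.309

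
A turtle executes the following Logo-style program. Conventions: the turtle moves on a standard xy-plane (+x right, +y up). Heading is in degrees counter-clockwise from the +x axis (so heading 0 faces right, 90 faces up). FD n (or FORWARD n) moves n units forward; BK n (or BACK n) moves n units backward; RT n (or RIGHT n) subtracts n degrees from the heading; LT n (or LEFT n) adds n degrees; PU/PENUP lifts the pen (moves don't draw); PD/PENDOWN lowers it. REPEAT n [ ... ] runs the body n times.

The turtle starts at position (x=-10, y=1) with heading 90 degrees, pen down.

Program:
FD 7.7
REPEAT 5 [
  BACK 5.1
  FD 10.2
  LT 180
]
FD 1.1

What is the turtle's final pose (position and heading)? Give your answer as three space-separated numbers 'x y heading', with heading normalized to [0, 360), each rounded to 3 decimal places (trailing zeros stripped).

Answer: -10 12.7 270

Derivation:
Executing turtle program step by step:
Start: pos=(-10,1), heading=90, pen down
FD 7.7: (-10,1) -> (-10,8.7) [heading=90, draw]
REPEAT 5 [
  -- iteration 1/5 --
  BK 5.1: (-10,8.7) -> (-10,3.6) [heading=90, draw]
  FD 10.2: (-10,3.6) -> (-10,13.8) [heading=90, draw]
  LT 180: heading 90 -> 270
  -- iteration 2/5 --
  BK 5.1: (-10,13.8) -> (-10,18.9) [heading=270, draw]
  FD 10.2: (-10,18.9) -> (-10,8.7) [heading=270, draw]
  LT 180: heading 270 -> 90
  -- iteration 3/5 --
  BK 5.1: (-10,8.7) -> (-10,3.6) [heading=90, draw]
  FD 10.2: (-10,3.6) -> (-10,13.8) [heading=90, draw]
  LT 180: heading 90 -> 270
  -- iteration 4/5 --
  BK 5.1: (-10,13.8) -> (-10,18.9) [heading=270, draw]
  FD 10.2: (-10,18.9) -> (-10,8.7) [heading=270, draw]
  LT 180: heading 270 -> 90
  -- iteration 5/5 --
  BK 5.1: (-10,8.7) -> (-10,3.6) [heading=90, draw]
  FD 10.2: (-10,3.6) -> (-10,13.8) [heading=90, draw]
  LT 180: heading 90 -> 270
]
FD 1.1: (-10,13.8) -> (-10,12.7) [heading=270, draw]
Final: pos=(-10,12.7), heading=270, 12 segment(s) drawn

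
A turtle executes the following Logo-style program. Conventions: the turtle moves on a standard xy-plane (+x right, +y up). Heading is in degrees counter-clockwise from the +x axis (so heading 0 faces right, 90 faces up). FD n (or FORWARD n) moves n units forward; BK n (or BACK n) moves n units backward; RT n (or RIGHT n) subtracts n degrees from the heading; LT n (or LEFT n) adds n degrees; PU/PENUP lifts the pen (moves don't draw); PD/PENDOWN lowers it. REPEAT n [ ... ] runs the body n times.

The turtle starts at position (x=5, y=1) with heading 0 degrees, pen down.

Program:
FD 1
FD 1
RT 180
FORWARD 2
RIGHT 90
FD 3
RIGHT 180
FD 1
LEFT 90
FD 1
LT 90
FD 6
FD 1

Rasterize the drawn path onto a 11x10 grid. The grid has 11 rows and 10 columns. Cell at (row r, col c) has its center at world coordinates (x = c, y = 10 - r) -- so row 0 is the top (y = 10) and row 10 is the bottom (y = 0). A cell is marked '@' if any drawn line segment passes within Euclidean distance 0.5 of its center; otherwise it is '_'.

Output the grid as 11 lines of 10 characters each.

Segment 0: (5,1) -> (6,1)
Segment 1: (6,1) -> (7,1)
Segment 2: (7,1) -> (5,1)
Segment 3: (5,1) -> (5,4)
Segment 4: (5,4) -> (5,3)
Segment 5: (5,3) -> (6,3)
Segment 6: (6,3) -> (6,9)
Segment 7: (6,9) -> (6,10)

Answer: ______@___
______@___
______@___
______@___
______@___
______@___
_____@@___
_____@@___
_____@____
_____@@@__
__________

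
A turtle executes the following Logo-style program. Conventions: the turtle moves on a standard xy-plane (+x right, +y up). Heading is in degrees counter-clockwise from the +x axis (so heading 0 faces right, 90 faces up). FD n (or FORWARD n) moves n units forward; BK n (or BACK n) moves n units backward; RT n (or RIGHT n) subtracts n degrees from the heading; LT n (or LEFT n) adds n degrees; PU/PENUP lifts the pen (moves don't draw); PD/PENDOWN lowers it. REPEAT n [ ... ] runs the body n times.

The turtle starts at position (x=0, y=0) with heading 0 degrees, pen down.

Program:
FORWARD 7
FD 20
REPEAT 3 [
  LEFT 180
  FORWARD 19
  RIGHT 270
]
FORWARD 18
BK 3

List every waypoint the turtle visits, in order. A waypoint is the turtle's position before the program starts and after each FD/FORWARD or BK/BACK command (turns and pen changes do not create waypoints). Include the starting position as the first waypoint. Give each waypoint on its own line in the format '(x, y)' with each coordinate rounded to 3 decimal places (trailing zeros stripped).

Answer: (0, 0)
(7, 0)
(27, 0)
(8, 0)
(8, 19)
(27, 19)
(27, 37)
(27, 34)

Derivation:
Executing turtle program step by step:
Start: pos=(0,0), heading=0, pen down
FD 7: (0,0) -> (7,0) [heading=0, draw]
FD 20: (7,0) -> (27,0) [heading=0, draw]
REPEAT 3 [
  -- iteration 1/3 --
  LT 180: heading 0 -> 180
  FD 19: (27,0) -> (8,0) [heading=180, draw]
  RT 270: heading 180 -> 270
  -- iteration 2/3 --
  LT 180: heading 270 -> 90
  FD 19: (8,0) -> (8,19) [heading=90, draw]
  RT 270: heading 90 -> 180
  -- iteration 3/3 --
  LT 180: heading 180 -> 0
  FD 19: (8,19) -> (27,19) [heading=0, draw]
  RT 270: heading 0 -> 90
]
FD 18: (27,19) -> (27,37) [heading=90, draw]
BK 3: (27,37) -> (27,34) [heading=90, draw]
Final: pos=(27,34), heading=90, 7 segment(s) drawn
Waypoints (8 total):
(0, 0)
(7, 0)
(27, 0)
(8, 0)
(8, 19)
(27, 19)
(27, 37)
(27, 34)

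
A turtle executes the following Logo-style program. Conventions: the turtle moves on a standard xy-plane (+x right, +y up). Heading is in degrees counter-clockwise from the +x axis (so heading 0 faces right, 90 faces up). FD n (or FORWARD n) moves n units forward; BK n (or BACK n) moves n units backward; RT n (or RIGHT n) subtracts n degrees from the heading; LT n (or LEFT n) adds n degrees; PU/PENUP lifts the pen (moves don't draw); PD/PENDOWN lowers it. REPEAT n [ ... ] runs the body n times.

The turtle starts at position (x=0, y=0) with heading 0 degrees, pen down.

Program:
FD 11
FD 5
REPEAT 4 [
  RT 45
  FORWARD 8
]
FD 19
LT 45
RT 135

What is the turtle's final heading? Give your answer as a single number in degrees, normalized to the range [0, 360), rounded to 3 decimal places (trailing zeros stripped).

Executing turtle program step by step:
Start: pos=(0,0), heading=0, pen down
FD 11: (0,0) -> (11,0) [heading=0, draw]
FD 5: (11,0) -> (16,0) [heading=0, draw]
REPEAT 4 [
  -- iteration 1/4 --
  RT 45: heading 0 -> 315
  FD 8: (16,0) -> (21.657,-5.657) [heading=315, draw]
  -- iteration 2/4 --
  RT 45: heading 315 -> 270
  FD 8: (21.657,-5.657) -> (21.657,-13.657) [heading=270, draw]
  -- iteration 3/4 --
  RT 45: heading 270 -> 225
  FD 8: (21.657,-13.657) -> (16,-19.314) [heading=225, draw]
  -- iteration 4/4 --
  RT 45: heading 225 -> 180
  FD 8: (16,-19.314) -> (8,-19.314) [heading=180, draw]
]
FD 19: (8,-19.314) -> (-11,-19.314) [heading=180, draw]
LT 45: heading 180 -> 225
RT 135: heading 225 -> 90
Final: pos=(-11,-19.314), heading=90, 7 segment(s) drawn

Answer: 90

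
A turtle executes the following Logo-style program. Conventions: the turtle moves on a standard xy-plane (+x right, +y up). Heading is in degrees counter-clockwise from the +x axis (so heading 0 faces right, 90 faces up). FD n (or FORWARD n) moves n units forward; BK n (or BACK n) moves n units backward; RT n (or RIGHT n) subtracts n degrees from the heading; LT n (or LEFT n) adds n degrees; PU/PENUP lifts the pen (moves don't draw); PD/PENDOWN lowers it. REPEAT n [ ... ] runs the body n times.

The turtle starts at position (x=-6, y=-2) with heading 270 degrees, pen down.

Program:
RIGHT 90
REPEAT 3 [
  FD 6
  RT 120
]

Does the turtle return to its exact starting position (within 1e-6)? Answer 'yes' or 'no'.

Answer: yes

Derivation:
Executing turtle program step by step:
Start: pos=(-6,-2), heading=270, pen down
RT 90: heading 270 -> 180
REPEAT 3 [
  -- iteration 1/3 --
  FD 6: (-6,-2) -> (-12,-2) [heading=180, draw]
  RT 120: heading 180 -> 60
  -- iteration 2/3 --
  FD 6: (-12,-2) -> (-9,3.196) [heading=60, draw]
  RT 120: heading 60 -> 300
  -- iteration 3/3 --
  FD 6: (-9,3.196) -> (-6,-2) [heading=300, draw]
  RT 120: heading 300 -> 180
]
Final: pos=(-6,-2), heading=180, 3 segment(s) drawn

Start position: (-6, -2)
Final position: (-6, -2)
Distance = 0; < 1e-6 -> CLOSED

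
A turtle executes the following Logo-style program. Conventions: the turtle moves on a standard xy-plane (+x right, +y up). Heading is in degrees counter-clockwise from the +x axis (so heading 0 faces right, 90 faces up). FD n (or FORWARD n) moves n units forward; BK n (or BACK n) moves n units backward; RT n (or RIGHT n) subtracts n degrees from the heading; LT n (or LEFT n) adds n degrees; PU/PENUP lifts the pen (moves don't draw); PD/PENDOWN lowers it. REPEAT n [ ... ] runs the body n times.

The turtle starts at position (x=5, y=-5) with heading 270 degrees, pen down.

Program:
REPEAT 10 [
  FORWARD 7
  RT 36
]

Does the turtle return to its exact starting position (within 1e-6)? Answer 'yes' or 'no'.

Answer: yes

Derivation:
Executing turtle program step by step:
Start: pos=(5,-5), heading=270, pen down
REPEAT 10 [
  -- iteration 1/10 --
  FD 7: (5,-5) -> (5,-12) [heading=270, draw]
  RT 36: heading 270 -> 234
  -- iteration 2/10 --
  FD 7: (5,-12) -> (0.886,-17.663) [heading=234, draw]
  RT 36: heading 234 -> 198
  -- iteration 3/10 --
  FD 7: (0.886,-17.663) -> (-5.772,-19.826) [heading=198, draw]
  RT 36: heading 198 -> 162
  -- iteration 4/10 --
  FD 7: (-5.772,-19.826) -> (-12.429,-17.663) [heading=162, draw]
  RT 36: heading 162 -> 126
  -- iteration 5/10 --
  FD 7: (-12.429,-17.663) -> (-16.544,-12) [heading=126, draw]
  RT 36: heading 126 -> 90
  -- iteration 6/10 --
  FD 7: (-16.544,-12) -> (-16.544,-5) [heading=90, draw]
  RT 36: heading 90 -> 54
  -- iteration 7/10 --
  FD 7: (-16.544,-5) -> (-12.429,0.663) [heading=54, draw]
  RT 36: heading 54 -> 18
  -- iteration 8/10 --
  FD 7: (-12.429,0.663) -> (-5.772,2.826) [heading=18, draw]
  RT 36: heading 18 -> 342
  -- iteration 9/10 --
  FD 7: (-5.772,2.826) -> (0.886,0.663) [heading=342, draw]
  RT 36: heading 342 -> 306
  -- iteration 10/10 --
  FD 7: (0.886,0.663) -> (5,-5) [heading=306, draw]
  RT 36: heading 306 -> 270
]
Final: pos=(5,-5), heading=270, 10 segment(s) drawn

Start position: (5, -5)
Final position: (5, -5)
Distance = 0; < 1e-6 -> CLOSED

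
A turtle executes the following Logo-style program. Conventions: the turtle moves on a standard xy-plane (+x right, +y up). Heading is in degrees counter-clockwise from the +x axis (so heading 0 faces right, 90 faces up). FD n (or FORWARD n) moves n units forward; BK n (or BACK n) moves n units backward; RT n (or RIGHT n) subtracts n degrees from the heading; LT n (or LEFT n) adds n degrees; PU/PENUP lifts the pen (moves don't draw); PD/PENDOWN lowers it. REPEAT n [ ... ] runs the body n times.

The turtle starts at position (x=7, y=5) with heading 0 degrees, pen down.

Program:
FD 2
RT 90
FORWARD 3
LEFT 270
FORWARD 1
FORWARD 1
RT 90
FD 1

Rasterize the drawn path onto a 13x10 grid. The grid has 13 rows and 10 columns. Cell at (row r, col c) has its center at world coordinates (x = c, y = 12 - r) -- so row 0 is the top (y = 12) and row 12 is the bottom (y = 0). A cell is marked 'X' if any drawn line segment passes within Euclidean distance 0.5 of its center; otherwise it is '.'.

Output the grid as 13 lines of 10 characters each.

Segment 0: (7,5) -> (9,5)
Segment 1: (9,5) -> (9,2)
Segment 2: (9,2) -> (8,2)
Segment 3: (8,2) -> (7,2)
Segment 4: (7,2) -> (7,3)

Answer: ..........
..........
..........
..........
..........
..........
..........
.......XXX
.........X
.......X.X
.......XXX
..........
..........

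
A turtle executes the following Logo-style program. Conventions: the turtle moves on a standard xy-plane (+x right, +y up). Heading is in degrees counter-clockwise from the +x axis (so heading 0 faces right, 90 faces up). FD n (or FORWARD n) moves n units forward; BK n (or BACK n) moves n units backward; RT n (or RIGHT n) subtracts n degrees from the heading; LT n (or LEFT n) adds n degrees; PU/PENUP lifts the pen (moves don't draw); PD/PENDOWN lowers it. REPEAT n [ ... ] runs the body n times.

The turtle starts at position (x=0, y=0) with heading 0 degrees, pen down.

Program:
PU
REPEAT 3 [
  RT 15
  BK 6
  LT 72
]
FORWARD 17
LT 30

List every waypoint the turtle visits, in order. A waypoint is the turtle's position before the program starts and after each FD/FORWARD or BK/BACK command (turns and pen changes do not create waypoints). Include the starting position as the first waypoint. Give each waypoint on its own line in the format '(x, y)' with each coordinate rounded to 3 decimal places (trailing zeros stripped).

Answer: (0, 0)
(-5.796, 1.553)
(-10.254, -2.462)
(-9.316, -8.388)
(-26.107, -5.729)

Derivation:
Executing turtle program step by step:
Start: pos=(0,0), heading=0, pen down
PU: pen up
REPEAT 3 [
  -- iteration 1/3 --
  RT 15: heading 0 -> 345
  BK 6: (0,0) -> (-5.796,1.553) [heading=345, move]
  LT 72: heading 345 -> 57
  -- iteration 2/3 --
  RT 15: heading 57 -> 42
  BK 6: (-5.796,1.553) -> (-10.254,-2.462) [heading=42, move]
  LT 72: heading 42 -> 114
  -- iteration 3/3 --
  RT 15: heading 114 -> 99
  BK 6: (-10.254,-2.462) -> (-9.316,-8.388) [heading=99, move]
  LT 72: heading 99 -> 171
]
FD 17: (-9.316,-8.388) -> (-26.107,-5.729) [heading=171, move]
LT 30: heading 171 -> 201
Final: pos=(-26.107,-5.729), heading=201, 0 segment(s) drawn
Waypoints (5 total):
(0, 0)
(-5.796, 1.553)
(-10.254, -2.462)
(-9.316, -8.388)
(-26.107, -5.729)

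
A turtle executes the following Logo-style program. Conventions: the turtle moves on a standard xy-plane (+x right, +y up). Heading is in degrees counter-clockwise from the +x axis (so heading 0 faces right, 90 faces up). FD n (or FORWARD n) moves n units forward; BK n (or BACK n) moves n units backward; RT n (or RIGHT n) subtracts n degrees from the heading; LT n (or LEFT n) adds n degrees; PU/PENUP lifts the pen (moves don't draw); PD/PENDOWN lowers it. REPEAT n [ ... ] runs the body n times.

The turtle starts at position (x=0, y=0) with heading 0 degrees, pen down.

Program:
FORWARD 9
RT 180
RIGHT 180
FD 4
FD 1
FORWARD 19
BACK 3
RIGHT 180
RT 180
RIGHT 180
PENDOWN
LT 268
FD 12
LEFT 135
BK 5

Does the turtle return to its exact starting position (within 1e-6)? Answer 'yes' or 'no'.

Answer: no

Derivation:
Executing turtle program step by step:
Start: pos=(0,0), heading=0, pen down
FD 9: (0,0) -> (9,0) [heading=0, draw]
RT 180: heading 0 -> 180
RT 180: heading 180 -> 0
FD 4: (9,0) -> (13,0) [heading=0, draw]
FD 1: (13,0) -> (14,0) [heading=0, draw]
FD 19: (14,0) -> (33,0) [heading=0, draw]
BK 3: (33,0) -> (30,0) [heading=0, draw]
RT 180: heading 0 -> 180
RT 180: heading 180 -> 0
RT 180: heading 0 -> 180
PD: pen down
LT 268: heading 180 -> 88
FD 12: (30,0) -> (30.419,11.993) [heading=88, draw]
LT 135: heading 88 -> 223
BK 5: (30.419,11.993) -> (34.076,15.403) [heading=223, draw]
Final: pos=(34.076,15.403), heading=223, 7 segment(s) drawn

Start position: (0, 0)
Final position: (34.076, 15.403)
Distance = 37.395; >= 1e-6 -> NOT closed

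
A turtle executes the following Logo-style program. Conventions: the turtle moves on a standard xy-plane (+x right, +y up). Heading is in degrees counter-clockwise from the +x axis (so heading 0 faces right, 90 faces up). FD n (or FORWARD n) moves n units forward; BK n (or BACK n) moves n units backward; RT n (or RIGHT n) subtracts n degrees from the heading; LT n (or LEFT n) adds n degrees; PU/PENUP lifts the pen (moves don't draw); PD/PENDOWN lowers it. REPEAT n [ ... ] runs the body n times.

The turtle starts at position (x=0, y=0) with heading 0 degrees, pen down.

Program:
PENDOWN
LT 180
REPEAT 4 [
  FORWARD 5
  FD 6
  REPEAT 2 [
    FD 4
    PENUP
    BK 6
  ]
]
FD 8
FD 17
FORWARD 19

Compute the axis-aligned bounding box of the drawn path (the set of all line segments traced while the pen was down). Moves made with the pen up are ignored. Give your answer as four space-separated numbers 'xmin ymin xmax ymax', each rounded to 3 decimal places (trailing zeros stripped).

Executing turtle program step by step:
Start: pos=(0,0), heading=0, pen down
PD: pen down
LT 180: heading 0 -> 180
REPEAT 4 [
  -- iteration 1/4 --
  FD 5: (0,0) -> (-5,0) [heading=180, draw]
  FD 6: (-5,0) -> (-11,0) [heading=180, draw]
  REPEAT 2 [
    -- iteration 1/2 --
    FD 4: (-11,0) -> (-15,0) [heading=180, draw]
    PU: pen up
    BK 6: (-15,0) -> (-9,0) [heading=180, move]
    -- iteration 2/2 --
    FD 4: (-9,0) -> (-13,0) [heading=180, move]
    PU: pen up
    BK 6: (-13,0) -> (-7,0) [heading=180, move]
  ]
  -- iteration 2/4 --
  FD 5: (-7,0) -> (-12,0) [heading=180, move]
  FD 6: (-12,0) -> (-18,0) [heading=180, move]
  REPEAT 2 [
    -- iteration 1/2 --
    FD 4: (-18,0) -> (-22,0) [heading=180, move]
    PU: pen up
    BK 6: (-22,0) -> (-16,0) [heading=180, move]
    -- iteration 2/2 --
    FD 4: (-16,0) -> (-20,0) [heading=180, move]
    PU: pen up
    BK 6: (-20,0) -> (-14,0) [heading=180, move]
  ]
  -- iteration 3/4 --
  FD 5: (-14,0) -> (-19,0) [heading=180, move]
  FD 6: (-19,0) -> (-25,0) [heading=180, move]
  REPEAT 2 [
    -- iteration 1/2 --
    FD 4: (-25,0) -> (-29,0) [heading=180, move]
    PU: pen up
    BK 6: (-29,0) -> (-23,0) [heading=180, move]
    -- iteration 2/2 --
    FD 4: (-23,0) -> (-27,0) [heading=180, move]
    PU: pen up
    BK 6: (-27,0) -> (-21,0) [heading=180, move]
  ]
  -- iteration 4/4 --
  FD 5: (-21,0) -> (-26,0) [heading=180, move]
  FD 6: (-26,0) -> (-32,0) [heading=180, move]
  REPEAT 2 [
    -- iteration 1/2 --
    FD 4: (-32,0) -> (-36,0) [heading=180, move]
    PU: pen up
    BK 6: (-36,0) -> (-30,0) [heading=180, move]
    -- iteration 2/2 --
    FD 4: (-30,0) -> (-34,0) [heading=180, move]
    PU: pen up
    BK 6: (-34,0) -> (-28,0) [heading=180, move]
  ]
]
FD 8: (-28,0) -> (-36,0) [heading=180, move]
FD 17: (-36,0) -> (-53,0) [heading=180, move]
FD 19: (-53,0) -> (-72,0) [heading=180, move]
Final: pos=(-72,0), heading=180, 3 segment(s) drawn

Segment endpoints: x in {-15, -11, -5, 0}, y in {0, 0, 0, 0}
xmin=-15, ymin=0, xmax=0, ymax=0

Answer: -15 0 0 0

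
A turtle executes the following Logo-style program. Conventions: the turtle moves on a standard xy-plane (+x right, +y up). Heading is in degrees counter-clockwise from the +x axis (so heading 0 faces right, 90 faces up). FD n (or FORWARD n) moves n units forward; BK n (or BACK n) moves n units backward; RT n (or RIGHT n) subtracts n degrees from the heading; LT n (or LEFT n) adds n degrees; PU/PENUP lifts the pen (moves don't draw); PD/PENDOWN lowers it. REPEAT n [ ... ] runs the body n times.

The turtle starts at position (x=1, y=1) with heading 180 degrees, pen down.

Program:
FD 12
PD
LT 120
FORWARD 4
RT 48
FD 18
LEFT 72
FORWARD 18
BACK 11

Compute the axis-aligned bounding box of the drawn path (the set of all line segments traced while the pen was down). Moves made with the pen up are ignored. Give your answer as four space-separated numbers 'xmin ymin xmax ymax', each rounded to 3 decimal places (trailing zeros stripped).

Executing turtle program step by step:
Start: pos=(1,1), heading=180, pen down
FD 12: (1,1) -> (-11,1) [heading=180, draw]
PD: pen down
LT 120: heading 180 -> 300
FD 4: (-11,1) -> (-9,-2.464) [heading=300, draw]
RT 48: heading 300 -> 252
FD 18: (-9,-2.464) -> (-14.562,-19.583) [heading=252, draw]
LT 72: heading 252 -> 324
FD 18: (-14.562,-19.583) -> (0,-30.163) [heading=324, draw]
BK 11: (0,-30.163) -> (-8.899,-23.698) [heading=324, draw]
Final: pos=(-8.899,-23.698), heading=324, 5 segment(s) drawn

Segment endpoints: x in {-14.562, -11, -9, -8.899, 0, 1}, y in {-30.163, -23.698, -19.583, -2.464, 1, 1}
xmin=-14.562, ymin=-30.163, xmax=1, ymax=1

Answer: -14.562 -30.163 1 1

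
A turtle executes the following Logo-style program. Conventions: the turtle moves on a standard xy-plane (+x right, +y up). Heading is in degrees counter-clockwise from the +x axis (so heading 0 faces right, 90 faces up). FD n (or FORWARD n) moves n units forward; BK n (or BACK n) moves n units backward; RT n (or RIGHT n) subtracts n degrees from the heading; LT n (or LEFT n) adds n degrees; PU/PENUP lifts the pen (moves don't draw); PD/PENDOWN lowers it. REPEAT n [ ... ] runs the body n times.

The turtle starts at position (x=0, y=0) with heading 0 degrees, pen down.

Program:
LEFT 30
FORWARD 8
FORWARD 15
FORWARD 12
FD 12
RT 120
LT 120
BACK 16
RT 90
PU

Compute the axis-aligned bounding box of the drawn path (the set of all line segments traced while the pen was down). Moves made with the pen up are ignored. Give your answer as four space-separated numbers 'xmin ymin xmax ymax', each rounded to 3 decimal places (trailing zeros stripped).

Executing turtle program step by step:
Start: pos=(0,0), heading=0, pen down
LT 30: heading 0 -> 30
FD 8: (0,0) -> (6.928,4) [heading=30, draw]
FD 15: (6.928,4) -> (19.919,11.5) [heading=30, draw]
FD 12: (19.919,11.5) -> (30.311,17.5) [heading=30, draw]
FD 12: (30.311,17.5) -> (40.703,23.5) [heading=30, draw]
RT 120: heading 30 -> 270
LT 120: heading 270 -> 30
BK 16: (40.703,23.5) -> (26.847,15.5) [heading=30, draw]
RT 90: heading 30 -> 300
PU: pen up
Final: pos=(26.847,15.5), heading=300, 5 segment(s) drawn

Segment endpoints: x in {0, 6.928, 19.919, 26.847, 30.311, 40.703}, y in {0, 4, 11.5, 15.5, 17.5, 23.5}
xmin=0, ymin=0, xmax=40.703, ymax=23.5

Answer: 0 0 40.703 23.5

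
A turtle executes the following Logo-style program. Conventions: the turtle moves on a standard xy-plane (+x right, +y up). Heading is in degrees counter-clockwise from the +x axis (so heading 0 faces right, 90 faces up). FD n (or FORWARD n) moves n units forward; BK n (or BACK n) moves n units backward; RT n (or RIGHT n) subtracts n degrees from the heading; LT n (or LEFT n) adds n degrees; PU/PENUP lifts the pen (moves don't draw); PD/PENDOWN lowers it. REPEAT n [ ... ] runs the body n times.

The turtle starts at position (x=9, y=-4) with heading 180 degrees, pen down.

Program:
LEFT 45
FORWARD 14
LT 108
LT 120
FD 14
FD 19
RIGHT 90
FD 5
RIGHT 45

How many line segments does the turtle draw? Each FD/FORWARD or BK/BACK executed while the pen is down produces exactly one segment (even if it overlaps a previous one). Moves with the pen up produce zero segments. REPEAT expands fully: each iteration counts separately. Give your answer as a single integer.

Answer: 4

Derivation:
Executing turtle program step by step:
Start: pos=(9,-4), heading=180, pen down
LT 45: heading 180 -> 225
FD 14: (9,-4) -> (-0.899,-13.899) [heading=225, draw]
LT 108: heading 225 -> 333
LT 120: heading 333 -> 93
FD 14: (-0.899,-13.899) -> (-1.632,0.081) [heading=93, draw]
FD 19: (-1.632,0.081) -> (-2.627,19.055) [heading=93, draw]
RT 90: heading 93 -> 3
FD 5: (-2.627,19.055) -> (2.367,19.317) [heading=3, draw]
RT 45: heading 3 -> 318
Final: pos=(2.367,19.317), heading=318, 4 segment(s) drawn
Segments drawn: 4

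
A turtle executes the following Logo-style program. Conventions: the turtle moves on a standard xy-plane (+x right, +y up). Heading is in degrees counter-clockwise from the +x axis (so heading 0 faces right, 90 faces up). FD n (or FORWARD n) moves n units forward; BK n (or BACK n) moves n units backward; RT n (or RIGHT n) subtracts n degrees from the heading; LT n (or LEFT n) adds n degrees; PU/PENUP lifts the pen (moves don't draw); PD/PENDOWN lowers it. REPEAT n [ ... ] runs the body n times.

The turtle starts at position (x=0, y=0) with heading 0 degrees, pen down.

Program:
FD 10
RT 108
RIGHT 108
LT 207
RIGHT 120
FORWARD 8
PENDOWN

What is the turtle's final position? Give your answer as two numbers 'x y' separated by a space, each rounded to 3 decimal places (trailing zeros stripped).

Executing turtle program step by step:
Start: pos=(0,0), heading=0, pen down
FD 10: (0,0) -> (10,0) [heading=0, draw]
RT 108: heading 0 -> 252
RT 108: heading 252 -> 144
LT 207: heading 144 -> 351
RT 120: heading 351 -> 231
FD 8: (10,0) -> (4.965,-6.217) [heading=231, draw]
PD: pen down
Final: pos=(4.965,-6.217), heading=231, 2 segment(s) drawn

Answer: 4.965 -6.217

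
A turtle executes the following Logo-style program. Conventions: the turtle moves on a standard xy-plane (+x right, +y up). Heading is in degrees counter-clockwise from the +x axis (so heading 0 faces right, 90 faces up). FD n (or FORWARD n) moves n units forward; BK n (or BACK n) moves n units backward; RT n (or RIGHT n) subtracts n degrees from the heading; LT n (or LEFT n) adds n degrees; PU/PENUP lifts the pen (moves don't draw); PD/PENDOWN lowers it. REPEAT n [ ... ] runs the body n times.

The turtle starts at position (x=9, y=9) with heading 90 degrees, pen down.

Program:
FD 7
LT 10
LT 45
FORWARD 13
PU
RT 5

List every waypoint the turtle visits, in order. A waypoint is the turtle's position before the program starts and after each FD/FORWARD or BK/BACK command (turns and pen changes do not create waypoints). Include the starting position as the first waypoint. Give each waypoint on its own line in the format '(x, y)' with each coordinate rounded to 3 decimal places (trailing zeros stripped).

Answer: (9, 9)
(9, 16)
(-1.649, 23.456)

Derivation:
Executing turtle program step by step:
Start: pos=(9,9), heading=90, pen down
FD 7: (9,9) -> (9,16) [heading=90, draw]
LT 10: heading 90 -> 100
LT 45: heading 100 -> 145
FD 13: (9,16) -> (-1.649,23.456) [heading=145, draw]
PU: pen up
RT 5: heading 145 -> 140
Final: pos=(-1.649,23.456), heading=140, 2 segment(s) drawn
Waypoints (3 total):
(9, 9)
(9, 16)
(-1.649, 23.456)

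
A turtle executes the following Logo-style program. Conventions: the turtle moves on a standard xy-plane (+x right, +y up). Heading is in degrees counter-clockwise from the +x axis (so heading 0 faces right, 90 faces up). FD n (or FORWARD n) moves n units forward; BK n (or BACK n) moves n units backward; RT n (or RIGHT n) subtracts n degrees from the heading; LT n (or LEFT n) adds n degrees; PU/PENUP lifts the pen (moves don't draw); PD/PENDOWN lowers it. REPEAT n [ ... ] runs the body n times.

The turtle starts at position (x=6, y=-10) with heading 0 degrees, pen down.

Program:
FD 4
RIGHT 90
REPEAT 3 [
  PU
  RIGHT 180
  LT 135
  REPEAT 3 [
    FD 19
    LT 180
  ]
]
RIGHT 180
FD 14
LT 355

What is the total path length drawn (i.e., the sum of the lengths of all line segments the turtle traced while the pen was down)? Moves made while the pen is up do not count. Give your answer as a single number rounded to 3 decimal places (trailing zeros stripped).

Answer: 4

Derivation:
Executing turtle program step by step:
Start: pos=(6,-10), heading=0, pen down
FD 4: (6,-10) -> (10,-10) [heading=0, draw]
RT 90: heading 0 -> 270
REPEAT 3 [
  -- iteration 1/3 --
  PU: pen up
  RT 180: heading 270 -> 90
  LT 135: heading 90 -> 225
  REPEAT 3 [
    -- iteration 1/3 --
    FD 19: (10,-10) -> (-3.435,-23.435) [heading=225, move]
    LT 180: heading 225 -> 45
    -- iteration 2/3 --
    FD 19: (-3.435,-23.435) -> (10,-10) [heading=45, move]
    LT 180: heading 45 -> 225
    -- iteration 3/3 --
    FD 19: (10,-10) -> (-3.435,-23.435) [heading=225, move]
    LT 180: heading 225 -> 45
  ]
  -- iteration 2/3 --
  PU: pen up
  RT 180: heading 45 -> 225
  LT 135: heading 225 -> 0
  REPEAT 3 [
    -- iteration 1/3 --
    FD 19: (-3.435,-23.435) -> (15.565,-23.435) [heading=0, move]
    LT 180: heading 0 -> 180
    -- iteration 2/3 --
    FD 19: (15.565,-23.435) -> (-3.435,-23.435) [heading=180, move]
    LT 180: heading 180 -> 0
    -- iteration 3/3 --
    FD 19: (-3.435,-23.435) -> (15.565,-23.435) [heading=0, move]
    LT 180: heading 0 -> 180
  ]
  -- iteration 3/3 --
  PU: pen up
  RT 180: heading 180 -> 0
  LT 135: heading 0 -> 135
  REPEAT 3 [
    -- iteration 1/3 --
    FD 19: (15.565,-23.435) -> (2.13,-10) [heading=135, move]
    LT 180: heading 135 -> 315
    -- iteration 2/3 --
    FD 19: (2.13,-10) -> (15.565,-23.435) [heading=315, move]
    LT 180: heading 315 -> 135
    -- iteration 3/3 --
    FD 19: (15.565,-23.435) -> (2.13,-10) [heading=135, move]
    LT 180: heading 135 -> 315
  ]
]
RT 180: heading 315 -> 135
FD 14: (2.13,-10) -> (-7.77,-0.101) [heading=135, move]
LT 355: heading 135 -> 130
Final: pos=(-7.77,-0.101), heading=130, 1 segment(s) drawn

Segment lengths:
  seg 1: (6,-10) -> (10,-10), length = 4
Total = 4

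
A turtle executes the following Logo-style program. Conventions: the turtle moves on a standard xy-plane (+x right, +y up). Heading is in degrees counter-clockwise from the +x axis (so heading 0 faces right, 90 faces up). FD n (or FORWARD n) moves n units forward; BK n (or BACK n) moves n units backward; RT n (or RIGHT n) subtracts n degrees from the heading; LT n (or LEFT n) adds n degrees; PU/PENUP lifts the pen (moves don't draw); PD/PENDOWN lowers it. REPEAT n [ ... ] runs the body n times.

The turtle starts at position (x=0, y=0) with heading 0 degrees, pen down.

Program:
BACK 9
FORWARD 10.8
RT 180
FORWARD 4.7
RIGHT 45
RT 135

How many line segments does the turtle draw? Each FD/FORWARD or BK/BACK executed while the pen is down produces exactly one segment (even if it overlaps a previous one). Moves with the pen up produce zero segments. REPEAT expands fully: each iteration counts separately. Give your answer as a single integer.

Executing turtle program step by step:
Start: pos=(0,0), heading=0, pen down
BK 9: (0,0) -> (-9,0) [heading=0, draw]
FD 10.8: (-9,0) -> (1.8,0) [heading=0, draw]
RT 180: heading 0 -> 180
FD 4.7: (1.8,0) -> (-2.9,0) [heading=180, draw]
RT 45: heading 180 -> 135
RT 135: heading 135 -> 0
Final: pos=(-2.9,0), heading=0, 3 segment(s) drawn
Segments drawn: 3

Answer: 3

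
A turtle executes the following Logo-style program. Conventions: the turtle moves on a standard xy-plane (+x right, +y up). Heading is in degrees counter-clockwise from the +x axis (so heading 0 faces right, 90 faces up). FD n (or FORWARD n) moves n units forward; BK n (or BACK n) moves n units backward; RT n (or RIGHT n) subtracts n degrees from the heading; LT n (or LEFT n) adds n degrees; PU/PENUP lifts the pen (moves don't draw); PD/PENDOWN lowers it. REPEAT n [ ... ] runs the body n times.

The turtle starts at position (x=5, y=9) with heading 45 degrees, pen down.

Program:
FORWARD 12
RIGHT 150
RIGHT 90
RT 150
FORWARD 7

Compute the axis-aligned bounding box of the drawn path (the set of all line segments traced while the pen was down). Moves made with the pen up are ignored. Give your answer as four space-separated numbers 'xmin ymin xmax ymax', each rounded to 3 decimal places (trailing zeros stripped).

Answer: 5 9 20.247 19.297

Derivation:
Executing turtle program step by step:
Start: pos=(5,9), heading=45, pen down
FD 12: (5,9) -> (13.485,17.485) [heading=45, draw]
RT 150: heading 45 -> 255
RT 90: heading 255 -> 165
RT 150: heading 165 -> 15
FD 7: (13.485,17.485) -> (20.247,19.297) [heading=15, draw]
Final: pos=(20.247,19.297), heading=15, 2 segment(s) drawn

Segment endpoints: x in {5, 13.485, 20.247}, y in {9, 17.485, 19.297}
xmin=5, ymin=9, xmax=20.247, ymax=19.297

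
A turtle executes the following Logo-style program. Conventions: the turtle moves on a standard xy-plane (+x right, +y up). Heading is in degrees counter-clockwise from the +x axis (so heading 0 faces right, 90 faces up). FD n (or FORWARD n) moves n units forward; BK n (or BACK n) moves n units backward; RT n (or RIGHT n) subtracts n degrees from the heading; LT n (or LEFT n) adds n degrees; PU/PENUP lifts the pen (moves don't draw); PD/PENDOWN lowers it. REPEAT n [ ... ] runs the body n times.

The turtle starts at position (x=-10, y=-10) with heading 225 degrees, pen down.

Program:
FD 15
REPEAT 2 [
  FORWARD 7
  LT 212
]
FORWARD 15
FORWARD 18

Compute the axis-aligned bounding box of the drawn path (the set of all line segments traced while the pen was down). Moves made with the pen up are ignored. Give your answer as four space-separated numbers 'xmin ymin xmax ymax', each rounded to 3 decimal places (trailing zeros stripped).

Answer: -25.556 -49.938 -10 -10

Derivation:
Executing turtle program step by step:
Start: pos=(-10,-10), heading=225, pen down
FD 15: (-10,-10) -> (-20.607,-20.607) [heading=225, draw]
REPEAT 2 [
  -- iteration 1/2 --
  FD 7: (-20.607,-20.607) -> (-25.556,-25.556) [heading=225, draw]
  LT 212: heading 225 -> 77
  -- iteration 2/2 --
  FD 7: (-25.556,-25.556) -> (-23.982,-18.736) [heading=77, draw]
  LT 212: heading 77 -> 289
]
FD 15: (-23.982,-18.736) -> (-19.098,-32.919) [heading=289, draw]
FD 18: (-19.098,-32.919) -> (-13.238,-49.938) [heading=289, draw]
Final: pos=(-13.238,-49.938), heading=289, 5 segment(s) drawn

Segment endpoints: x in {-25.556, -23.982, -20.607, -19.098, -13.238, -10}, y in {-49.938, -32.919, -25.556, -20.607, -18.736, -10}
xmin=-25.556, ymin=-49.938, xmax=-10, ymax=-10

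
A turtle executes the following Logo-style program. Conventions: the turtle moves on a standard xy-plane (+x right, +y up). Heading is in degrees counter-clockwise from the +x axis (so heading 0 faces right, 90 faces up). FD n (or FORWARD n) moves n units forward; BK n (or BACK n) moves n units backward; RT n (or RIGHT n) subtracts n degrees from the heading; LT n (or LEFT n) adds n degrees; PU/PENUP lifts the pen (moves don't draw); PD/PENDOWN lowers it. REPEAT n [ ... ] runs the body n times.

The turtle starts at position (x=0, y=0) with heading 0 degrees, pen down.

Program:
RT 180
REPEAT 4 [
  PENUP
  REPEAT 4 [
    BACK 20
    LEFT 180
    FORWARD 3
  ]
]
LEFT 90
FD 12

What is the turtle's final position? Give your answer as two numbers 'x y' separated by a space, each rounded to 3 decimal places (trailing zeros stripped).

Answer: 0 -12

Derivation:
Executing turtle program step by step:
Start: pos=(0,0), heading=0, pen down
RT 180: heading 0 -> 180
REPEAT 4 [
  -- iteration 1/4 --
  PU: pen up
  REPEAT 4 [
    -- iteration 1/4 --
    BK 20: (0,0) -> (20,0) [heading=180, move]
    LT 180: heading 180 -> 0
    FD 3: (20,0) -> (23,0) [heading=0, move]
    -- iteration 2/4 --
    BK 20: (23,0) -> (3,0) [heading=0, move]
    LT 180: heading 0 -> 180
    FD 3: (3,0) -> (0,0) [heading=180, move]
    -- iteration 3/4 --
    BK 20: (0,0) -> (20,0) [heading=180, move]
    LT 180: heading 180 -> 0
    FD 3: (20,0) -> (23,0) [heading=0, move]
    -- iteration 4/4 --
    BK 20: (23,0) -> (3,0) [heading=0, move]
    LT 180: heading 0 -> 180
    FD 3: (3,0) -> (0,0) [heading=180, move]
  ]
  -- iteration 2/4 --
  PU: pen up
  REPEAT 4 [
    -- iteration 1/4 --
    BK 20: (0,0) -> (20,0) [heading=180, move]
    LT 180: heading 180 -> 0
    FD 3: (20,0) -> (23,0) [heading=0, move]
    -- iteration 2/4 --
    BK 20: (23,0) -> (3,0) [heading=0, move]
    LT 180: heading 0 -> 180
    FD 3: (3,0) -> (0,0) [heading=180, move]
    -- iteration 3/4 --
    BK 20: (0,0) -> (20,0) [heading=180, move]
    LT 180: heading 180 -> 0
    FD 3: (20,0) -> (23,0) [heading=0, move]
    -- iteration 4/4 --
    BK 20: (23,0) -> (3,0) [heading=0, move]
    LT 180: heading 0 -> 180
    FD 3: (3,0) -> (0,0) [heading=180, move]
  ]
  -- iteration 3/4 --
  PU: pen up
  REPEAT 4 [
    -- iteration 1/4 --
    BK 20: (0,0) -> (20,0) [heading=180, move]
    LT 180: heading 180 -> 0
    FD 3: (20,0) -> (23,0) [heading=0, move]
    -- iteration 2/4 --
    BK 20: (23,0) -> (3,0) [heading=0, move]
    LT 180: heading 0 -> 180
    FD 3: (3,0) -> (0,0) [heading=180, move]
    -- iteration 3/4 --
    BK 20: (0,0) -> (20,0) [heading=180, move]
    LT 180: heading 180 -> 0
    FD 3: (20,0) -> (23,0) [heading=0, move]
    -- iteration 4/4 --
    BK 20: (23,0) -> (3,0) [heading=0, move]
    LT 180: heading 0 -> 180
    FD 3: (3,0) -> (0,0) [heading=180, move]
  ]
  -- iteration 4/4 --
  PU: pen up
  REPEAT 4 [
    -- iteration 1/4 --
    BK 20: (0,0) -> (20,0) [heading=180, move]
    LT 180: heading 180 -> 0
    FD 3: (20,0) -> (23,0) [heading=0, move]
    -- iteration 2/4 --
    BK 20: (23,0) -> (3,0) [heading=0, move]
    LT 180: heading 0 -> 180
    FD 3: (3,0) -> (0,0) [heading=180, move]
    -- iteration 3/4 --
    BK 20: (0,0) -> (20,0) [heading=180, move]
    LT 180: heading 180 -> 0
    FD 3: (20,0) -> (23,0) [heading=0, move]
    -- iteration 4/4 --
    BK 20: (23,0) -> (3,0) [heading=0, move]
    LT 180: heading 0 -> 180
    FD 3: (3,0) -> (0,0) [heading=180, move]
  ]
]
LT 90: heading 180 -> 270
FD 12: (0,0) -> (0,-12) [heading=270, move]
Final: pos=(0,-12), heading=270, 0 segment(s) drawn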